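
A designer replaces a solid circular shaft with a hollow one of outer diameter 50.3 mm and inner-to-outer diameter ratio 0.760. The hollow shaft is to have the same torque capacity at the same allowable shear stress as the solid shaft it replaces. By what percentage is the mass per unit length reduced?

44.6 %

Equal τ_max and T ⇒ the solid shaft needs d_s³ = d_o³(1−k⁴), so d_s = 50.3·(1−0.760⁴)^(1/3) = 43.93 mm.
Area ratio A_h/A_s = d_o²(1−k²)/d_s² = (1−k²)/(1−k⁴)^(2/3) = 0.5537.
Mass saving = 1 − 0.5537 = 44.6 %.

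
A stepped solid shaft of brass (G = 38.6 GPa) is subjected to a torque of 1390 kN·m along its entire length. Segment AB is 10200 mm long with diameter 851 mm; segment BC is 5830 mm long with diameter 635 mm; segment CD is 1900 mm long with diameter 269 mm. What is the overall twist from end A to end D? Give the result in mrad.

J_AB = π(0.851)⁴/32 = 0.0515 m⁴; J_BC = π(0.635)⁴/32 = 0.0160 m⁴; J_CD = π(0.269)⁴/32 = 5.14×10^-4 m⁴.
θ = (T/G)·Σ L_i/J_i = (1.390e6/38.6×10⁹)·(10.2/0.0515 + 5.83/0.0160 + 1.90/5.14×10^-4) = 0.1534 rad.

153 mrad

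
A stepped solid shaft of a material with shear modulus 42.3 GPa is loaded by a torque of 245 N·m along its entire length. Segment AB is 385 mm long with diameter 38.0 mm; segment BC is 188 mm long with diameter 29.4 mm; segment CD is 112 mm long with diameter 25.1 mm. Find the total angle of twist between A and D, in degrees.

J_AB = π(0.0380)⁴/32 = 2.05×10^-7 m⁴; J_BC = π(0.0294)⁴/32 = 7.33×10^-8 m⁴; J_CD = π(0.0251)⁴/32 = 3.90×10^-8 m⁴.
θ = (T/G)·Σ L_i/J_i = (245.0/42.3×10⁹)·(0.385/2.05×10^-7 + 0.188/7.33×10^-8 + 0.112/3.90×10^-8) = 0.04239 rad.

2.43°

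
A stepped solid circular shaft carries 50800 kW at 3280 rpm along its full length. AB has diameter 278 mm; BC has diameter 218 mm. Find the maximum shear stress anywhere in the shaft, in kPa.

72700 kPa

ω = 2π·3280/60 = 343.5 rad/s, so T = P/ω = 50800×10³ / 343.5 = 147900 N·m.
Under the same torque, τ_max = 16T/(πd³) is largest where d is smallest — segment BC (d = 218 mm).
τ_max = 16·147900/(π·(0.218)³) = 7.270×10^7 Pa.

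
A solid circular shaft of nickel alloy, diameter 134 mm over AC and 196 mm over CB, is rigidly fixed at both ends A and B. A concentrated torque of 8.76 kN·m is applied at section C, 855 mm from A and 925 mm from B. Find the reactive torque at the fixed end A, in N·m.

1670 N·m

Compatibility: T_A·a/J_AC = T_B·b/J_CB with T_A + T_B = T₀.
J_AC = 3.17×10^-5 m⁴, J_CB = 1.45×10^-4 m⁴, so T_A = T₀·(J_AC/a)/((J_AC/a)+(J_CB/b)) = 1675 N·m, T_B = 7085 N·m.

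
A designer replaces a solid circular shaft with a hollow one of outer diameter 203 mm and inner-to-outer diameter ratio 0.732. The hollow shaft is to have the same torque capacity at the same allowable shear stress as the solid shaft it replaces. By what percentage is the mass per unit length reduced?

Equal τ_max and T ⇒ the solid shaft needs d_s³ = d_o³(1−k⁴), so d_s = 203·(1−0.732⁴)^(1/3) = 181.3 mm.
Area ratio A_h/A_s = d_o²(1−k²)/d_s² = (1−k²)/(1−k⁴)^(2/3) = 0.5817.
Mass saving = 1 − 0.5817 = 41.8 %.

41.8 %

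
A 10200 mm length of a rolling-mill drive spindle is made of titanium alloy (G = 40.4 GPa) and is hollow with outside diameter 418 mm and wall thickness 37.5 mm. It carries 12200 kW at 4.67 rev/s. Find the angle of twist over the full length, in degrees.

ω = 2π·4.67 = 29.34 rad/s, so T = P/ω = 12200×10³ / 29.34 = 415800 N·m.
J = π(d_o⁴ − d_i⁴)/32 = π(0.418⁴ − 0.343⁴)/32 = 1.638×10^-3 m⁴.
θ = T·L/(G·J) = 415800 × 10.2 / (40.4×10⁹ × 1.638×10^-3) = 0.06408 rad.

3.67°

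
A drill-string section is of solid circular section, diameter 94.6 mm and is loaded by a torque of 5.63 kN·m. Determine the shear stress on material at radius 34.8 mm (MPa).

J = πd⁴/32 = π(0.0946)⁴/32 = 7.863×10^-6 m⁴.
Shear stress varies linearly with radius: τ = T·r/J = 5630 × 0.0348 / 7.863×10^-6 = 2.492×10^7 Pa.

24.9 MPa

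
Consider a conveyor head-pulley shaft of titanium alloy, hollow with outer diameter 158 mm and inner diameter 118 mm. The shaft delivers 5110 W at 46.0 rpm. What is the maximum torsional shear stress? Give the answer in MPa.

1.99 MPa

ω = 2π·46.0/60 = 4.817 rad/s, so T = P/ω = 5110 / 4.817 = 1061 N·m.
J = π(d_o⁴ − d_i⁴)/32 = π(0.158⁴ − 0.118⁴)/32 = 4.215×10^-5 m⁴.
τ_max = T·r/J = 1061 × 0.0790 / 4.215×10^-5 = 1.988×10^6 Pa.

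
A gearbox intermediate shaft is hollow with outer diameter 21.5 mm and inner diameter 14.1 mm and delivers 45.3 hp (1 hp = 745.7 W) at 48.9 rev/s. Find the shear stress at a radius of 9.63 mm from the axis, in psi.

8980 psi

ω = 2π·48.9 = 307.2 rad/s, so T = P/ω = 45.3×745.7 / 307.2 = 109.9 N·m.
J = π(d_o⁴ − d_i⁴)/32 = π(0.0215⁴ − 0.0141⁴)/32 = 1.710×10^-8 m⁴.
Shear stress varies linearly with radius: τ = T·r/J = 109.9 × 0.00963 / 1.710×10^-8 = 6.193×10^7 Pa.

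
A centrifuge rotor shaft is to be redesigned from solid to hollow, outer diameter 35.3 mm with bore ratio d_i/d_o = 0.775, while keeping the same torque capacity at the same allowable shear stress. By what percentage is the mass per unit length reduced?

Equal τ_max and T ⇒ the solid shaft needs d_s³ = d_o³(1−k⁴), so d_s = 35.3·(1−0.775⁴)^(1/3) = 30.41 mm.
Area ratio A_h/A_s = d_o²(1−k²)/d_s² = (1−k²)/(1−k⁴)^(2/3) = 0.5382.
Mass saving = 1 − 0.5382 = 46.2 %.

46.2 %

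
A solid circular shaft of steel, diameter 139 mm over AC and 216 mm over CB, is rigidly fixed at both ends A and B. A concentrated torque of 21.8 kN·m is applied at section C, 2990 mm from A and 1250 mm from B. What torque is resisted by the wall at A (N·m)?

Compatibility: T_A·a/J_AC = T_B·b/J_CB with T_A + T_B = T₀.
J_AC = 3.66×10^-5 m⁴, J_CB = 2.14×10^-4 m⁴, so T_A = T₀·(J_AC/a)/((J_AC/a)+(J_CB/b)) = 1458 N·m, T_B = 20340 N·m.

1460 N·m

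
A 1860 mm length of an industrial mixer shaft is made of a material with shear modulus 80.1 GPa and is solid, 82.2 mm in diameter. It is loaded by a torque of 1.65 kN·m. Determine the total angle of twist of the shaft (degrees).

0.490°

J = πd⁴/32 = π(0.0822)⁴/32 = 4.482×10^-6 m⁴.
θ = T·L/(G·J) = 1650 × 1.86 / (80.1×10⁹ × 4.482×10^-6) = 8.548×10^-3 rad.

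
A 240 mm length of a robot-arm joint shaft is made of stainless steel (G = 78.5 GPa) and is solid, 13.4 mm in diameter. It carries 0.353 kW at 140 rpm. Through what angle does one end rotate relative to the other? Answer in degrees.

ω = 2π·140/60 = 14.66 rad/s, so T = P/ω = 0.353×10³ / 14.66 = 24.08 N·m.
J = πd⁴/32 = π(0.0134)⁴/32 = 3.165×10^-9 m⁴.
θ = T·L/(G·J) = 24.08 × 0.240 / (78.5×10⁹ × 3.165×10^-9) = 0.02326 rad.

1.33°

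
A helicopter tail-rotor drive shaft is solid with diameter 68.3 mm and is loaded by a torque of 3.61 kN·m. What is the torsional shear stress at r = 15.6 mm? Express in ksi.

J = πd⁴/32 = π(0.0683)⁴/32 = 2.136×10^-6 m⁴.
Shear stress varies linearly with radius: τ = T·r/J = 3610 × 0.0156 / 2.136×10^-6 = 2.636×10^7 Pa.

3.82 ksi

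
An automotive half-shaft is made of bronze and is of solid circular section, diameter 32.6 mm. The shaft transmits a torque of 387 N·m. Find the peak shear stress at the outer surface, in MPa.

56.9 MPa

J = πd⁴/32 = π(0.0326)⁴/32 = 1.109×10^-7 m⁴.
τ_max = T·r/J = 387.0 × 0.0163 / 1.109×10^-7 = 5.689×10^7 Pa.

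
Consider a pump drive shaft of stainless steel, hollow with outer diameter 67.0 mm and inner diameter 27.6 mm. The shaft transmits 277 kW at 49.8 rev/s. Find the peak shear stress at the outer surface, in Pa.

1.54e7 Pa

ω = 2π·49.8 = 312.9 rad/s, so T = P/ω = 277×10³ / 312.9 = 885.3 N·m.
J = π(d_o⁴ − d_i⁴)/32 = π(0.0670⁴ − 0.0276⁴)/32 = 1.921×10^-6 m⁴.
τ_max = T·r/J = 885.3 × 0.0335 / 1.921×10^-6 = 1.543×10^7 Pa.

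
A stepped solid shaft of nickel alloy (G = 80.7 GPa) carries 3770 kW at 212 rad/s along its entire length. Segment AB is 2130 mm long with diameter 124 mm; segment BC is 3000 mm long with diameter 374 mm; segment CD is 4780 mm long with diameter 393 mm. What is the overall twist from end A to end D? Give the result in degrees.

1.20°

ω = 212 rad/s, so T = P/ω = 3770×10³ / 212.0 = 17780 N·m.
J_AB = π(0.124)⁴/32 = 2.32×10^-5 m⁴; J_BC = π(0.374)⁴/32 = 1.92×10^-3 m⁴; J_CD = π(0.393)⁴/32 = 2.34×10^-3 m⁴.
θ = (T/G)·Σ L_i/J_i = (17780/80.7×10⁹)·(2.13/2.32×10^-5 + 3.00/1.92×10^-3 + 4.78/2.34×10^-3) = 0.02102 rad.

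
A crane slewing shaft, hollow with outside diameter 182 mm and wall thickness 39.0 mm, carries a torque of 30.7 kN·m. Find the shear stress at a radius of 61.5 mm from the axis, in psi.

2850 psi

J = π(d_o⁴ − d_i⁴)/32 = π(0.182⁴ − 0.104⁴)/32 = 9.623×10^-5 m⁴.
Shear stress varies linearly with radius: τ = T·r/J = 30700 × 0.0615 / 9.623×10^-5 = 1.962×10^7 Pa.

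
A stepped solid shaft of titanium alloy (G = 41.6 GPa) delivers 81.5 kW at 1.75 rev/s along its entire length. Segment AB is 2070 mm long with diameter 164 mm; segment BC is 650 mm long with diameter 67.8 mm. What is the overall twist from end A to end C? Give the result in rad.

0.0610 rad

ω = 2π·1.75 = 11.00 rad/s, so T = P/ω = 81.5×10³ / 11.00 = 7412 N·m.
J_AB = π(0.164)⁴/32 = 7.10×10^-5 m⁴; J_BC = π(0.0678)⁴/32 = 2.07×10^-6 m⁴.
θ = (T/G)·Σ L_i/J_i = (7412/41.6×10⁹)·(2.07/7.10×10^-5 + 0.650/2.07×10^-6) = 0.06102 rad.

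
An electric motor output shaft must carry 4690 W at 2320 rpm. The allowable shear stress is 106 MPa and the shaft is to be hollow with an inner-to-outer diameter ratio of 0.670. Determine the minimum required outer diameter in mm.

10.5 mm

ω = 2π·2320/60 = 242.9 rad/s, so T = P/ω = 4690 / 242.9 = 19.30 N·m.
For a hollow shaft with d_i/d_o = 0.670: τ_max = 16T/(π d_o³ (1−k⁴)), so d_o = [16T/(π τ_allow (1−k⁴))]^(1/3) = [16·19.30/(π·1.06×10^8·0.7985)]^(1/3) = 0.01051 m.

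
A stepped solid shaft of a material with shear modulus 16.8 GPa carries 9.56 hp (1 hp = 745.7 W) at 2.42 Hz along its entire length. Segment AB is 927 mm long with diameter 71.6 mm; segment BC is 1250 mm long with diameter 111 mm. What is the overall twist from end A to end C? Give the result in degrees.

ω = 2π·2.42 = 15.21 rad/s, so T = P/ω = 9.56×745.7 / 15.21 = 468.8 N·m.
J_AB = π(0.0716)⁴/32 = 2.58×10^-6 m⁴; J_BC = π(0.111)⁴/32 = 1.49×10^-5 m⁴.
θ = (T/G)·Σ L_i/J_i = (468.8/16.8×10⁹)·(0.927/2.58×10^-6 + 1.25/1.49×10^-5) = 0.01237 rad.

0.709°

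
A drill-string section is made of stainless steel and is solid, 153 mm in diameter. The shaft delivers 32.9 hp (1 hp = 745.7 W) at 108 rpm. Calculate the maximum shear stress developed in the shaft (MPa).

3.08 MPa

ω = 2π·108/60 = 11.31 rad/s, so T = P/ω = 32.9×745.7 / 11.31 = 2169 N·m.
J = πd⁴/32 = π(0.153)⁴/32 = 5.380×10^-5 m⁴.
τ_max = T·r/J = 2169 × 0.0765 / 5.380×10^-5 = 3.085×10^6 Pa.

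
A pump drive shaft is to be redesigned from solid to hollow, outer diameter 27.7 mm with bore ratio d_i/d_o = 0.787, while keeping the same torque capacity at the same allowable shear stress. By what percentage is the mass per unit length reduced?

Equal τ_max and T ⇒ the solid shaft needs d_s³ = d_o³(1−k⁴), so d_s = 27.7·(1−0.787⁴)^(1/3) = 23.57 mm.
Area ratio A_h/A_s = d_o²(1−k²)/d_s² = (1−k²)/(1−k⁴)^(2/3) = 0.5255.
Mass saving = 1 − 0.5255 = 47.4 %.

47.4 %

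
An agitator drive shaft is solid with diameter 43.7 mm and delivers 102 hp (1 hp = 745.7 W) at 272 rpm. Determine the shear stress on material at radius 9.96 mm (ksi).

ω = 2π·272/60 = 28.48 rad/s, so T = P/ω = 102×745.7 / 28.48 = 2670 N·m.
J = πd⁴/32 = π(0.0437)⁴/32 = 3.580×10^-7 m⁴.
Shear stress varies linearly with radius: τ = T·r/J = 2670 × 0.00996 / 3.580×10^-7 = 7.428×10^7 Pa.

10.8 ksi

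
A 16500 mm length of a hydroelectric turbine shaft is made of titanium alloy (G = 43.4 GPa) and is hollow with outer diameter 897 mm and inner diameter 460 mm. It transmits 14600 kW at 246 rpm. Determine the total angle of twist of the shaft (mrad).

3.64 mrad

ω = 2π·246/60 = 25.76 rad/s, so T = P/ω = 14600×10³ / 25.76 = 566700 N·m.
J = π(d_o⁴ − d_i⁴)/32 = π(0.897⁴ − 0.460⁴)/32 = 0.05916 m⁴.
θ = T·L/(G·J) = 566700 × 16.5 / (43.4×10⁹ × 0.05916) = 3.642×10^-3 rad.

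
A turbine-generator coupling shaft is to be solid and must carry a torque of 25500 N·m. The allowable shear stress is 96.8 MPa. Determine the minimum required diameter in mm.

110 mm

For a solid shaft τ_max = 16T/(πd³), so d = (16T/(π τ_allow))^(1/3) = (16·25500/(π·9.68×10^7))^(1/3) = 0.1103 m.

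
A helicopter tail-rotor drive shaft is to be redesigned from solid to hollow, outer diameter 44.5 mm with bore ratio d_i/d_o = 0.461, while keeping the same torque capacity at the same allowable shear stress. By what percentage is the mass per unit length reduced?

Equal τ_max and T ⇒ the solid shaft needs d_s³ = d_o³(1−k⁴), so d_s = 44.5·(1−0.461⁴)^(1/3) = 43.82 mm.
Area ratio A_h/A_s = d_o²(1−k²)/d_s² = (1−k²)/(1−k⁴)^(2/3) = 0.8121.
Mass saving = 1 − 0.8121 = 18.8 %.

18.8 %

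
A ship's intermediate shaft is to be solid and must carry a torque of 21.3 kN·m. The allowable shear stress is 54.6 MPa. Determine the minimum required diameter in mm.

For a solid shaft τ_max = 16T/(πd³), so d = (16T/(π τ_allow))^(1/3) = (16·21300/(π·5.46×10^7))^(1/3) = 0.1257 m.

126 mm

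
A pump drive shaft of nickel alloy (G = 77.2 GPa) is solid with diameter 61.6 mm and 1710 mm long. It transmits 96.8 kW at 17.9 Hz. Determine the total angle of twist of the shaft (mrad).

13.5 mrad

ω = 2π·17.9 = 112.5 rad/s, so T = P/ω = 96.8×10³ / 112.5 = 860.7 N·m.
J = πd⁴/32 = π(0.0616)⁴/32 = 1.414×10^-6 m⁴.
θ = T·L/(G·J) = 860.7 × 1.71 / (77.2×10⁹ × 1.414×10^-6) = 0.01349 rad.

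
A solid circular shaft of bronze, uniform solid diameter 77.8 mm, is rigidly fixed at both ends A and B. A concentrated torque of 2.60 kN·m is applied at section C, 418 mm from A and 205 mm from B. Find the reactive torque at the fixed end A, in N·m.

856 N·m

With uniform GJ and both ends fixed, compatibility θ_AC = θ_CB gives T_A·a = T_B·b, together with T_A + T_B = T₀.
T_A = T₀·b/(a+b) = 2600·205/623.0 = 855.5 N·m; T_B = 1744 N·m.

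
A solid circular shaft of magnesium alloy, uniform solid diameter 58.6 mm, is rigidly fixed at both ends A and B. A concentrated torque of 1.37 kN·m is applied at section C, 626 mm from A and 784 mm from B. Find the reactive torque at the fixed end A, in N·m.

With uniform GJ and both ends fixed, compatibility θ_AC = θ_CB gives T_A·a = T_B·b, together with T_A + T_B = T₀.
T_A = T₀·b/(a+b) = 1370·784/1410 = 761.8 N·m; T_B = 608.2 N·m.

762 N·m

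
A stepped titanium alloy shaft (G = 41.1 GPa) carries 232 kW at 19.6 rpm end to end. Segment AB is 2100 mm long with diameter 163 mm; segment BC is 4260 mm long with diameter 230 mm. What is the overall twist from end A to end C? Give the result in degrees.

7.22°

ω = 2π·19.6/60 = 2.053 rad/s, so T = P/ω = 232×10³ / 2.053 = 113000 N·m.
J_AB = π(0.163)⁴/32 = 6.93×10^-5 m⁴; J_BC = π(0.230)⁴/32 = 2.75×10^-4 m⁴.
θ = (T/G)·Σ L_i/J_i = (113000/41.1×10⁹)·(2.10/6.93×10^-5 + 4.26/2.75×10^-4) = 0.1260 rad.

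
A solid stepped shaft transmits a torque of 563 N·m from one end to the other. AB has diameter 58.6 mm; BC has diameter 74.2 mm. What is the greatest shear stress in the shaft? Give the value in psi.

Under the same torque, τ_max = 16T/(πd³) is largest where d is smallest — segment AB (d = 58.6 mm).
τ_max = 16·563.0/(π·(0.0586)³) = 1.425×10^7 Pa.

2070 psi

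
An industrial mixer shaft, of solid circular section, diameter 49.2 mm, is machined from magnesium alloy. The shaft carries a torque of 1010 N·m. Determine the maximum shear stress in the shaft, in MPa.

43.2 MPa

J = πd⁴/32 = π(0.0492)⁴/32 = 5.753×10^-7 m⁴.
τ_max = T·r/J = 1010 × 0.0246 / 5.753×10^-7 = 4.319×10^7 Pa.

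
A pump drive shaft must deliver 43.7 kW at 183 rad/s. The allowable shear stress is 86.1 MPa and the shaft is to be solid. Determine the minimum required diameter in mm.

24.2 mm

ω = 183 rad/s, so T = P/ω = 43.7×10³ / 183.0 = 238.8 N·m.
For a solid shaft τ_max = 16T/(πd³), so d = (16T/(π τ_allow))^(1/3) = (16·238.8/(π·8.61×10^7))^(1/3) = 0.02417 m.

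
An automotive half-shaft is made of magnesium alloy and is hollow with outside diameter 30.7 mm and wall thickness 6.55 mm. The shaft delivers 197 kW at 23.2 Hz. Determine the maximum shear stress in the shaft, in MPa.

267 MPa

ω = 2π·23.2 = 145.8 rad/s, so T = P/ω = 197×10³ / 145.8 = 1351 N·m.
J = π(d_o⁴ − d_i⁴)/32 = π(0.0307⁴ − 0.0176⁴)/32 = 7.779×10^-8 m⁴.
τ_max = T·r/J = 1351 × 0.0153 / 7.779×10^-8 = 2.667×10^8 Pa.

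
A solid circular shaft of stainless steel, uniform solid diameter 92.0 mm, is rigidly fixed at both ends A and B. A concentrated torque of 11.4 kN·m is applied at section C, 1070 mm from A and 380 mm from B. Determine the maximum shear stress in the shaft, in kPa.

55000 kPa

With uniform GJ and both ends fixed, compatibility θ_AC = θ_CB gives T_A·a = T_B·b, together with T_A + T_B = T₀.
T_A = T₀·b/(a+b) = 11400·380/1450 = 2988 N·m; T_B = 8412 N·m.
τ in each portion: τ_AC = 1.95×10^7 Pa, τ_CB = 5.50×10^7 Pa; maximum is in CB.
τ_max = T_CB·r/J = 8412·0.0460/7.03×10^-6 = 5.502×10^7 Pa.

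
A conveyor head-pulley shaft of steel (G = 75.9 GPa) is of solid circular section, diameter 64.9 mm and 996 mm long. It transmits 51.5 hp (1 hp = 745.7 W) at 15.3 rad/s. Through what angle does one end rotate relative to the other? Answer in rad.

ω = 15.3 rad/s, so T = P/ω = 51.5×745.7 / 15.30 = 2510 N·m.
J = πd⁴/32 = π(0.0649)⁴/32 = 1.742×10^-6 m⁴.
θ = T·L/(G·J) = 2510 × 0.996 / (75.9×10⁹ × 1.742×10^-6) = 0.01891 rad.

0.0189 rad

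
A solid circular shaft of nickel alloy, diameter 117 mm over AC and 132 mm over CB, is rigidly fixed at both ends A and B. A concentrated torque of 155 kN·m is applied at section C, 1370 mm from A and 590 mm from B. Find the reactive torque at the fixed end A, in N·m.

32500 N·m

Compatibility: T_A·a/J_AC = T_B·b/J_CB with T_A + T_B = T₀.
J_AC = 1.84×10^-5 m⁴, J_CB = 2.98×10^-5 m⁴, so T_A = T₀·(J_AC/a)/((J_AC/a)+(J_CB/b)) = 32550 N·m, T_B = 122500 N·m.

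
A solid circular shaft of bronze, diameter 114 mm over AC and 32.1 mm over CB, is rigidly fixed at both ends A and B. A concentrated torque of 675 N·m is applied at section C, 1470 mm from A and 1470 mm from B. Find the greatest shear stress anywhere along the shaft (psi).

334 psi

Compatibility: T_A·a/J_AC = T_B·b/J_CB with T_A + T_B = T₀.
J_AC = 1.66×10^-5 m⁴, J_CB = 1.04×10^-7 m⁴, so T_A = T₀·(J_AC/a)/((J_AC/a)+(J_CB/b)) = 670.8 N·m, T_B = 4.217 N·m.
τ in each portion: τ_AC = 2.31×10^6 Pa, τ_CB = 6.49×10^5 Pa; maximum is in AC.
τ_max = T_AC·r/J = 670.8·0.0570/1.66×10^-5 = 2.306×10^6 Pa.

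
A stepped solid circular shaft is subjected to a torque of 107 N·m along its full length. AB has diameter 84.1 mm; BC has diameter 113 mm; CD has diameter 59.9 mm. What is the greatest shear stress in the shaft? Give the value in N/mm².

Under the same torque, τ_max = 16T/(πd³) is largest where d is smallest — segment CD (d = 59.9 mm).
τ_max = 16·107.0/(π·(0.0599)³) = 2.536×10^6 Pa.

2.54 N/mm²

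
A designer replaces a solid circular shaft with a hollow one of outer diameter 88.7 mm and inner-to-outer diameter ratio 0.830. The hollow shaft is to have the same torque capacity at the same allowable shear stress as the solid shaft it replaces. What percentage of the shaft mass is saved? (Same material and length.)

Equal τ_max and T ⇒ the solid shaft needs d_s³ = d_o³(1−k⁴), so d_s = 88.7·(1−0.830⁴)^(1/3) = 71.57 mm.
Area ratio A_h/A_s = d_o²(1−k²)/d_s² = (1−k²)/(1−k⁴)^(2/3) = 0.4778.
Mass saving = 1 − 0.4778 = 52.2 %.

52.2 %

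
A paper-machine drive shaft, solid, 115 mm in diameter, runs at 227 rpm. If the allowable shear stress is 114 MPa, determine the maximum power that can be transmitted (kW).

J = πd⁴/32 = π(0.115)⁴/32 = 1.717×10^-5 m⁴.
T_max = τ_allow·J/r = 1.14×10^8 × 1.717×10^-5 / 0.0575 = 34040 N·m.
ω = 2π·227/60 = 23.77 rad/s, so P_max = T_max·ω = 8.093×10^5 W.

809 kW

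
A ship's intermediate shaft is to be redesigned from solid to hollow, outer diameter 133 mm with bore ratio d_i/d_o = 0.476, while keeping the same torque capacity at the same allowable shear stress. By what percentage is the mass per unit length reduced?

19.9 %

Equal τ_max and T ⇒ the solid shaft needs d_s³ = d_o³(1−k⁴), so d_s = 133·(1−0.476⁴)^(1/3) = 130.7 mm.
Area ratio A_h/A_s = d_o²(1−k²)/d_s² = (1−k²)/(1−k⁴)^(2/3) = 0.8011.
Mass saving = 1 − 0.8011 = 19.9 %.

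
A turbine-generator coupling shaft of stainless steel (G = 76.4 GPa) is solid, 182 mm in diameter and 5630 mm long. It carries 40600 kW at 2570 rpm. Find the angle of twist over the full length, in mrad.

103 mrad

ω = 2π·2570/60 = 269.1 rad/s, so T = P/ω = 40600×10³ / 269.1 = 150900 N·m.
J = πd⁴/32 = π(0.182)⁴/32 = 1.077×10^-4 m⁴.
θ = T·L/(G·J) = 150900 × 5.63 / (76.4×10⁹ × 1.077×10^-4) = 0.1032 rad.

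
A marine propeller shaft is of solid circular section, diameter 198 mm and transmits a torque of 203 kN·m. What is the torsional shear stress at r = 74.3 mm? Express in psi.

J = πd⁴/32 = π(0.198)⁴/32 = 1.509×10^-4 m⁴.
Shear stress varies linearly with radius: τ = T·r/J = 203000 × 0.0743 / 1.509×10^-4 = 9.996×10^7 Pa.

14500 psi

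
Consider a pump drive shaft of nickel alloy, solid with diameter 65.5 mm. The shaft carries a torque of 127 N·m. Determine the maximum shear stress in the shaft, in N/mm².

J = πd⁴/32 = π(0.0655)⁴/32 = 1.807×10^-6 m⁴.
τ_max = T·r/J = 127.0 × 0.0328 / 1.807×10^-6 = 2.302×10^6 Pa.

2.30 N/mm²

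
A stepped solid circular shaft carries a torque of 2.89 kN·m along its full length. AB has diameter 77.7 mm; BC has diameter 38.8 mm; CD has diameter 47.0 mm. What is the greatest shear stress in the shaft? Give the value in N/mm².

Under the same torque, τ_max = 16T/(πd³) is largest where d is smallest — segment BC (d = 38.8 mm).
τ_max = 16·2890/(π·(0.0388)³) = 2.520×10^8 Pa.

252 N/mm²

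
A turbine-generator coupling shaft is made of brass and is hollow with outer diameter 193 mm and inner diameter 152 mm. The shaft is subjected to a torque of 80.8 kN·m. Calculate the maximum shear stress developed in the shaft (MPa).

93.0 MPa

J = π(d_o⁴ − d_i⁴)/32 = π(0.193⁴ − 0.152⁴)/32 = 8.381×10^-5 m⁴.
τ_max = T·r/J = 80800 × 0.0965 / 8.381×10^-5 = 9.303×10^7 Pa.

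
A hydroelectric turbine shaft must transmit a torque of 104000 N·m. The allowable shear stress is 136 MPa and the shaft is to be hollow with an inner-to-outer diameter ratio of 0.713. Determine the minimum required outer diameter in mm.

174 mm

For a hollow shaft with d_i/d_o = 0.713: τ_max = 16T/(π d_o³ (1−k⁴)), so d_o = [16T/(π τ_allow (1−k⁴))]^(1/3) = [16·104000/(π·1.36×10^8·0.7416)]^(1/3) = 0.1738 m.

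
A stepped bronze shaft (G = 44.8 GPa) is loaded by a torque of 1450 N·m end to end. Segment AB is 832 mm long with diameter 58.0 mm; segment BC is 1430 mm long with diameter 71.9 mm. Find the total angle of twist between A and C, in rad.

J_AB = π(0.0580)⁴/32 = 1.11×10^-6 m⁴; J_BC = π(0.0719)⁴/32 = 2.62×10^-6 m⁴.
θ = (T/G)·Σ L_i/J_i = (1450/44.8×10⁹)·(0.832/1.11×10^-6 + 1.43/2.62×10^-6) = 0.04188 rad.

0.0419 rad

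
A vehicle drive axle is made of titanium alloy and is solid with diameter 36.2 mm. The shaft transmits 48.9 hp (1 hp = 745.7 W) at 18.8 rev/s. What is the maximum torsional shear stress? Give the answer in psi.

ω = 2π·18.8 = 118.1 rad/s, so T = P/ω = 48.9×745.7 / 118.1 = 308.7 N·m.
J = πd⁴/32 = π(0.0362)⁴/32 = 1.686×10^-7 m⁴.
τ_max = T·r/J = 308.7 × 0.0181 / 1.686×10^-7 = 3.314×10^7 Pa.

4810 psi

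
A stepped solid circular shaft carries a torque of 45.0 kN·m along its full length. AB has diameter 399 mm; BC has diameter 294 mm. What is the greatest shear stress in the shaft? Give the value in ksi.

Under the same torque, τ_max = 16T/(πd³) is largest where d is smallest — segment BC (d = 294 mm).
τ_max = 16·45000/(π·(0.294)³) = 9.019×10^6 Pa.

1.31 ksi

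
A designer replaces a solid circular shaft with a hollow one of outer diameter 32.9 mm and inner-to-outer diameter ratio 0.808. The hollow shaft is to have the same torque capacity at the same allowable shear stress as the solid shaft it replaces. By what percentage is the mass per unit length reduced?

49.7 %

Equal τ_max and T ⇒ the solid shaft needs d_s³ = d_o³(1−k⁴), so d_s = 32.9·(1−0.808⁴)^(1/3) = 27.34 mm.
Area ratio A_h/A_s = d_o²(1−k²)/d_s² = (1−k²)/(1−k⁴)^(2/3) = 0.5027.
Mass saving = 1 − 0.5027 = 49.7 %.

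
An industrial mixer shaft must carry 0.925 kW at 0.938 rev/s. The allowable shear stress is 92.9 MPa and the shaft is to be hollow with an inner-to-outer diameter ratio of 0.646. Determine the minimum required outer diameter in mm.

ω = 2π·0.938 = 5.894 rad/s, so T = P/ω = 0.925×10³ / 5.894 = 156.9 N·m.
For a hollow shaft with d_i/d_o = 0.646: τ_max = 16T/(π d_o³ (1−k⁴)), so d_o = [16T/(π τ_allow (1−k⁴))]^(1/3) = [16·156.9/(π·9.29×10^7·0.8258)]^(1/3) = 0.02184 m.

21.8 mm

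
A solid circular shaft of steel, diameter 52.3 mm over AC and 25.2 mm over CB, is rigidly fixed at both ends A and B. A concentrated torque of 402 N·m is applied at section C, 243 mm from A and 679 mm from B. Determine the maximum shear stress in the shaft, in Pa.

Compatibility: T_A·a/J_AC = T_B·b/J_CB with T_A + T_B = T₀.
J_AC = 7.35×10^-7 m⁴, J_CB = 3.96×10^-8 m⁴, so T_A = T₀·(J_AC/a)/((J_AC/a)+(J_CB/b)) = 394.4 N·m, T_B = 7.608 N·m.
τ in each portion: τ_AC = 1.40×10^7 Pa, τ_CB = 2.42×10^6 Pa; maximum is in AC.
τ_max = T_AC·r/J = 394.4·0.0261/7.35×10^-7 = 1.404×10^7 Pa.

1.40e7 Pa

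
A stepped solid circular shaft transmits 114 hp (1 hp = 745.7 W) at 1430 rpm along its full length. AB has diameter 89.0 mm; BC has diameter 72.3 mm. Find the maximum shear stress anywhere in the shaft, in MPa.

ω = 2π·1430/60 = 149.7 rad/s, so T = P/ω = 114×745.7 / 149.7 = 567.7 N·m.
Under the same torque, τ_max = 16T/(πd³) is largest where d is smallest — segment BC (d = 72.3 mm).
τ_max = 16·567.7/(π·(0.0723)³) = 7.650×10^6 Pa.

7.65 MPa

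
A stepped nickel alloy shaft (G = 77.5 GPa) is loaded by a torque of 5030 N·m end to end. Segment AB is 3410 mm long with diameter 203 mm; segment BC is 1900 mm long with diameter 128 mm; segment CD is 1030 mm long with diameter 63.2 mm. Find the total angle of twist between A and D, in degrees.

J_AB = π(0.203)⁴/32 = 1.67×10^-4 m⁴; J_BC = π(0.128)⁴/32 = 2.64×10^-5 m⁴; J_CD = π(0.0632)⁴/32 = 1.57×10^-6 m⁴.
θ = (T/G)·Σ L_i/J_i = (5030/77.5×10⁹)·(3.41/1.67×10^-4 + 1.90/2.64×10^-5 + 1.03/1.57×10^-6) = 0.04869 rad.

2.79°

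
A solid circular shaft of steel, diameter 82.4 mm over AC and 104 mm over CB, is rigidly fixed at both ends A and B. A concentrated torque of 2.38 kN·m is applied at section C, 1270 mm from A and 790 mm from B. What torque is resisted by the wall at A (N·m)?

469 N·m

Compatibility: T_A·a/J_AC = T_B·b/J_CB with T_A + T_B = T₀.
J_AC = 4.53×10^-6 m⁴, J_CB = 1.15×10^-5 m⁴, so T_A = T₀·(J_AC/a)/((J_AC/a)+(J_CB/b)) = 468.6 N·m, T_B = 1911 N·m.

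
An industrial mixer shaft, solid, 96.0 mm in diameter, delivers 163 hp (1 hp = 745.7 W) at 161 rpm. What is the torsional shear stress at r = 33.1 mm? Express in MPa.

ω = 2π·161/60 = 16.86 rad/s, so T = P/ω = 163×745.7 / 16.86 = 7209 N·m.
J = πd⁴/32 = π(0.0960)⁴/32 = 8.338×10^-6 m⁴.
Shear stress varies linearly with radius: τ = T·r/J = 7209 × 0.0331 / 8.338×10^-6 = 2.862×10^7 Pa.

28.6 MPa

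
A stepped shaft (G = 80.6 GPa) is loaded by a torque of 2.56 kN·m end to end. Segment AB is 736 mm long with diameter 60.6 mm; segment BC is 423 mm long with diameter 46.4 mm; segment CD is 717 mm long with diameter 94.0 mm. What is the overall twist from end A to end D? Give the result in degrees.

J_AB = π(0.0606)⁴/32 = 1.32×10^-6 m⁴; J_BC = π(0.0464)⁴/32 = 4.55×10^-7 m⁴; J_CD = π(0.0940)⁴/32 = 7.66×10^-6 m⁴.
θ = (T/G)·Σ L_i/J_i = (2560/80.6×10⁹)·(0.736/1.32×10^-6 + 0.423/4.55×10^-7 + 0.717/7.66×10^-6) = 0.05015 rad.

2.87°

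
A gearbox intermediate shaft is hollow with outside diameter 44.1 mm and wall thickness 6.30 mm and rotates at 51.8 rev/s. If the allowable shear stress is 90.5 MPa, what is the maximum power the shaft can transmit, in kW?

367 kW

J = π(d_o⁴ − d_i⁴)/32 = π(0.0441⁴ − 0.0315⁴)/32 = 2.747×10^-7 m⁴.
T_max = τ_allow·J/r = 9.05×10^7 × 2.747×10^-7 / 0.0221 = 1127 N·m.
ω = 2π·51.8 = 325.5 rad/s, so P_max = T_max·ω = 3.669×10^5 W.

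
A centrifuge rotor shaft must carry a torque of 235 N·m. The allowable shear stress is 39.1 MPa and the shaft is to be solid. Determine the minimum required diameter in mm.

For a solid shaft τ_max = 16T/(πd³), so d = (16T/(π τ_allow))^(1/3) = (16·235.0/(π·3.91×10^7))^(1/3) = 0.03128 m.

31.3 mm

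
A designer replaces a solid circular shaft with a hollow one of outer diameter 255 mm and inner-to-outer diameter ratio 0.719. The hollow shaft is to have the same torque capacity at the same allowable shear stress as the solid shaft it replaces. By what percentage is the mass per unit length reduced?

40.6 %

Equal τ_max and T ⇒ the solid shaft needs d_s³ = d_o³(1−k⁴), so d_s = 255·(1−0.719⁴)^(1/3) = 229.9 mm.
Area ratio A_h/A_s = d_o²(1−k²)/d_s² = (1−k²)/(1−k⁴)^(2/3) = 0.5943.
Mass saving = 1 − 0.5943 = 40.6 %.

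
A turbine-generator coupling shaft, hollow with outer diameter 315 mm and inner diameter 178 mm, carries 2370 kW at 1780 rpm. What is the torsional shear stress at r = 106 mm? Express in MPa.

1.55 MPa

ω = 2π·1780/60 = 186.4 rad/s, so T = P/ω = 2370×10³ / 186.4 = 12710 N·m.
J = π(d_o⁴ − d_i⁴)/32 = π(0.315⁴ − 0.178⁴)/32 = 8.680×10^-4 m⁴.
Shear stress varies linearly with radius: τ = T·r/J = 12710 × 0.106 / 8.680×10^-4 = 1.553×10^6 Pa.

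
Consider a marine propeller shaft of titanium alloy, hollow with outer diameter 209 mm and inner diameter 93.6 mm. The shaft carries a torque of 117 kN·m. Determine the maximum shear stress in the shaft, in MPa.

J = π(d_o⁴ − d_i⁴)/32 = π(0.209⁴ − 0.0936⁴)/32 = 1.798×10^-4 m⁴.
τ_max = T·r/J = 117000 × 0.104 / 1.798×10^-4 = 6.801×10^7 Pa.

68.0 MPa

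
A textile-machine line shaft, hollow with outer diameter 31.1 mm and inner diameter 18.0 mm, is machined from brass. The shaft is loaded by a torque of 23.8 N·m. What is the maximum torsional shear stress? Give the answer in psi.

J = π(d_o⁴ − d_i⁴)/32 = π(0.0311⁴ − 0.0180⁴)/32 = 8.154×10^-8 m⁴.
τ_max = T·r/J = 23.80 × 0.0156 / 8.154×10^-8 = 4.539×10^6 Pa.

658 psi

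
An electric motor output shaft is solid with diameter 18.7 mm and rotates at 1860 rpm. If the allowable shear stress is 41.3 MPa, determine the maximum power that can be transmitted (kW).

10.3 kW

J = πd⁴/32 = π(0.0187)⁴/32 = 1.201×10^-8 m⁴.
T_max = τ_allow·J/r = 4.13×10^7 × 1.201×10^-8 / 0.00935 = 53.03 N·m.
ω = 2π·1860/60 = 194.8 rad/s, so P_max = T_max·ω = 1.033×10^4 W.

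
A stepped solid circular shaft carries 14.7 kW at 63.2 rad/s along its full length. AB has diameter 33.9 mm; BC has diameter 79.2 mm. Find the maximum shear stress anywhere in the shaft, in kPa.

30400 kPa

ω = 63.2 rad/s, so T = P/ω = 14.7×10³ / 63.20 = 232.6 N·m.
Under the same torque, τ_max = 16T/(πd³) is largest where d is smallest — segment AB (d = 33.9 mm).
τ_max = 16·232.6/(π·(0.0339)³) = 3.041×10^7 Pa.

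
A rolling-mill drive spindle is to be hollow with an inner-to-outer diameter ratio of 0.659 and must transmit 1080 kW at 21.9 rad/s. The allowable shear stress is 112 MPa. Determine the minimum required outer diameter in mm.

140 mm

ω = 21.9 rad/s, so T = P/ω = 1080×10³ / 21.90 = 49320 N·m.
For a hollow shaft with d_i/d_o = 0.659: τ_max = 16T/(π d_o³ (1−k⁴)), so d_o = [16T/(π τ_allow (1−k⁴))]^(1/3) = [16·49320/(π·1.12×10^8·0.8114)]^(1/3) = 0.1403 m.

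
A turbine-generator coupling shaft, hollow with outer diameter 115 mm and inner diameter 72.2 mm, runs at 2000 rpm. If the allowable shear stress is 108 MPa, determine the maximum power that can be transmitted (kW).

J = π(d_o⁴ − d_i⁴)/32 = π(0.115⁴ − 0.0722⁴)/32 = 1.450×10^-5 m⁴.
T_max = τ_allow·J/r = 1.08×10^8 × 1.450×10^-5 / 0.0575 = 27240 N·m.
ω = 2π·2000/60 = 209.4 rad/s, so P_max = T_max·ω = 5.705×10^6 W.

5710 kW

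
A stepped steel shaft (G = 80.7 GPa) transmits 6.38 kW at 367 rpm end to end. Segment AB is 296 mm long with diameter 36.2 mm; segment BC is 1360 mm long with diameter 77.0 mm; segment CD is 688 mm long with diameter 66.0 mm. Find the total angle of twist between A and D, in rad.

ω = 2π·367/60 = 38.43 rad/s, so T = P/ω = 6.38×10³ / 38.43 = 166.0 N·m.
J_AB = π(0.0362)⁴/32 = 1.69×10^-7 m⁴; J_BC = π(0.0770)⁴/32 = 3.45×10^-6 m⁴; J_CD = π(0.0660)⁴/32 = 1.86×10^-6 m⁴.
θ = (T/G)·Σ L_i/J_i = (166.0/80.7×10⁹)·(0.296/1.69×10^-7 + 1.36/3.45×10^-6 + 0.688/1.86×10^-6) = 5.182×10^-3 rad.

0.00518 rad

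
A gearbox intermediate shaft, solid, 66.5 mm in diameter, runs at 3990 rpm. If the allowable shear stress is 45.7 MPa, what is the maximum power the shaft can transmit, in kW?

J = πd⁴/32 = π(0.0665)⁴/32 = 1.920×10^-6 m⁴.
T_max = τ_allow·J/r = 4.57×10^7 × 1.920×10^-6 / 0.0333 = 2639 N·m.
ω = 2π·3990/60 = 417.8 rad/s, so P_max = T_max·ω = 1.103×10^6 W.

1100 kW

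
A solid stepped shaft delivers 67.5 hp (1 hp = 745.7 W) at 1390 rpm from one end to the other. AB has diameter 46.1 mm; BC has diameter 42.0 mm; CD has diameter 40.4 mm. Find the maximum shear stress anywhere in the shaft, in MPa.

ω = 2π·1390/60 = 145.6 rad/s, so T = P/ω = 67.5×745.7 / 145.6 = 345.8 N·m.
Under the same torque, τ_max = 16T/(πd³) is largest where d is smallest — segment CD (d = 40.4 mm).
τ_max = 16·345.8/(π·(0.0404)³) = 2.671×10^7 Pa.

26.7 MPa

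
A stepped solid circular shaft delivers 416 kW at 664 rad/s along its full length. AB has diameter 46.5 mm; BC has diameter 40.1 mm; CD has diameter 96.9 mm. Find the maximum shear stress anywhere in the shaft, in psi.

7180 psi

ω = 664 rad/s, so T = P/ω = 416×10³ / 664.0 = 626.5 N·m.
Under the same torque, τ_max = 16T/(πd³) is largest where d is smallest — segment BC (d = 40.1 mm).
τ_max = 16·626.5/(π·(0.0401)³) = 4.948×10^7 Pa.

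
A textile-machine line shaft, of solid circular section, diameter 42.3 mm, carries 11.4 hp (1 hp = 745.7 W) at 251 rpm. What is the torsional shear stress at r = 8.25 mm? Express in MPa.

8.49 MPa

ω = 2π·251/60 = 26.28 rad/s, so T = P/ω = 11.4×745.7 / 26.28 = 323.4 N·m.
J = πd⁴/32 = π(0.0423)⁴/32 = 3.143×10^-7 m⁴.
Shear stress varies linearly with radius: τ = T·r/J = 323.4 × 0.00825 / 3.143×10^-7 = 8.489×10^6 Pa.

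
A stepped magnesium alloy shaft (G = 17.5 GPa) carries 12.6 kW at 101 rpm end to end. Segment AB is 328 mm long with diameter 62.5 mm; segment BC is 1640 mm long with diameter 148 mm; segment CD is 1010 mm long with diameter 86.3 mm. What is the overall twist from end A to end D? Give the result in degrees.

1.71°

ω = 2π·101/60 = 10.58 rad/s, so T = P/ω = 12.6×10³ / 10.58 = 1191 N·m.
J_AB = π(0.0625)⁴/32 = 1.50×10^-6 m⁴; J_BC = π(0.148)⁴/32 = 4.71×10^-5 m⁴; J_CD = π(0.0863)⁴/32 = 5.45×10^-6 m⁴.
θ = (T/G)·Σ L_i/J_i = (1191/17.5×10⁹)·(0.328/1.50×10^-6 + 1.64/4.71×10^-5 + 1.01/5.45×10^-6) = 0.02990 rad.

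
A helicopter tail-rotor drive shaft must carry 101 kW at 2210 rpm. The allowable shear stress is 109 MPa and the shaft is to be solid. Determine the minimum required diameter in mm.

27.3 mm

ω = 2π·2210/60 = 231.4 rad/s, so T = P/ω = 101×10³ / 231.4 = 436.4 N·m.
For a solid shaft τ_max = 16T/(πd³), so d = (16T/(π τ_allow))^(1/3) = (16·436.4/(π·1.09×10^8))^(1/3) = 0.02732 m.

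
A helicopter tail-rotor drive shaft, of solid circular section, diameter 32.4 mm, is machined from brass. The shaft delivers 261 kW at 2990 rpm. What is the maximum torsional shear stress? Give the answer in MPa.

ω = 2π·2990/60 = 313.1 rad/s, so T = P/ω = 261×10³ / 313.1 = 833.6 N·m.
J = πd⁴/32 = π(0.0324)⁴/32 = 1.082×10^-7 m⁴.
τ_max = T·r/J = 833.6 × 0.0162 / 1.082×10^-7 = 1.248×10^8 Pa.

125 MPa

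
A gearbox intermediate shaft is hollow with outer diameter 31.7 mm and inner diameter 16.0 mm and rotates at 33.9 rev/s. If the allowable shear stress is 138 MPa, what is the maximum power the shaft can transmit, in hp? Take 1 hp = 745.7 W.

231 hp

J = π(d_o⁴ − d_i⁴)/32 = π(0.0317⁴ − 0.0160⁴)/32 = 9.270×10^-8 m⁴.
T_max = τ_allow·J/r = 1.38×10^8 × 9.270×10^-8 / 0.0158 = 807.1 N·m.
ω = 2π·33.9 = 213.0 rad/s, so P_max = T_max·ω = 1.719×10^5 W.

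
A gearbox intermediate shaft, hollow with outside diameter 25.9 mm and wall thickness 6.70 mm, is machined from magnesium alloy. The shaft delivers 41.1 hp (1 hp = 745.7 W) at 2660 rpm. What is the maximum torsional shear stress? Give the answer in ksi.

4.95 ksi

ω = 2π·2660/60 = 278.6 rad/s, so T = P/ω = 41.1×745.7 / 278.6 = 110.0 N·m.
J = π(d_o⁴ − d_i⁴)/32 = π(0.0259⁴ − 0.0125⁴)/32 = 4.178×10^-8 m⁴.
τ_max = T·r/J = 110.0 × 0.0129 / 4.178×10^-8 = 3.410×10^7 Pa.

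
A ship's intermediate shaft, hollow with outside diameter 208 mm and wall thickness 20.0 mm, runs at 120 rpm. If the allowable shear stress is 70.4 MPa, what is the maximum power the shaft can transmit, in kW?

J = π(d_o⁴ − d_i⁴)/32 = π(0.208⁴ − 0.168⁴)/32 = 1.056×10^-4 m⁴.
T_max = τ_allow·J/r = 7.04×10^7 × 1.056×10^-4 / 0.104 = 71450 N·m.
ω = 2π·120/60 = 12.57 rad/s, so P_max = T_max·ω = 8.979×10^5 W.

898 kW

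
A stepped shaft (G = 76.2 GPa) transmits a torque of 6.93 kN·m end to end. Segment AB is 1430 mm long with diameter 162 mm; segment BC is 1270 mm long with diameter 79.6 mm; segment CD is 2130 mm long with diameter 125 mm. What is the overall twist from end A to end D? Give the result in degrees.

2.25°

J_AB = π(0.162)⁴/32 = 6.76×10^-5 m⁴; J_BC = π(0.0796)⁴/32 = 3.94×10^-6 m⁴; J_CD = π(0.125)⁴/32 = 2.40×10^-5 m⁴.
θ = (T/G)·Σ L_i/J_i = (6930/76.2×10⁹)·(1.43/6.76×10^-5 + 1.27/3.94×10^-6 + 2.13/2.40×10^-5) = 0.03931 rad.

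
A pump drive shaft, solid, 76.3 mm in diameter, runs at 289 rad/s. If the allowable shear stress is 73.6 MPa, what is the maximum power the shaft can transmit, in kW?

J = πd⁴/32 = π(0.0763)⁴/32 = 3.327×10^-6 m⁴.
T_max = τ_allow·J/r = 7.36×10^7 × 3.327×10^-6 / 0.0381 = 6419 N·m.
ω = 289 rad/s, so P_max = T_max·ω = 1.855×10^6 W.

1860 kW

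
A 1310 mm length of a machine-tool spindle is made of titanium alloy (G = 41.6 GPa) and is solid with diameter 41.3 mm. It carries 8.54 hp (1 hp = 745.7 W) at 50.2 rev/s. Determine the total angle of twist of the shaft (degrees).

0.128°

ω = 2π·50.2 = 315.4 rad/s, so T = P/ω = 8.54×745.7 / 315.4 = 20.19 N·m.
J = πd⁴/32 = π(0.0413)⁴/32 = 2.856×10^-7 m⁴.
θ = T·L/(G·J) = 20.19 × 1.31 / (41.6×10⁹ × 2.856×10^-7) = 2.226×10^-3 rad.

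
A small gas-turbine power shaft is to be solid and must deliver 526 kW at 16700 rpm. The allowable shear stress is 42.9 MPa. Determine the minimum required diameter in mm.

32.9 mm

ω = 2π·16700/60 = 1749 rad/s, so T = P/ω = 526×10³ / 1749 = 300.8 N·m.
For a solid shaft τ_max = 16T/(πd³), so d = (16T/(π τ_allow))^(1/3) = (16·300.8/(π·4.29×10^7))^(1/3) = 0.03293 m.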